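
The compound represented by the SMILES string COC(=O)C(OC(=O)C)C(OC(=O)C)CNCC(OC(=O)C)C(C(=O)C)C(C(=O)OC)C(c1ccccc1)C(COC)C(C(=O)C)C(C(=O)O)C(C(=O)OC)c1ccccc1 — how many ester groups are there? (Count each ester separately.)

Reading the structure from left to right:
  CH3OOC: CH3O–C(=O)–: carbonyl C bonded to C and to –OCH3 → ester (not ketone + ether).
  CH(OCOCH3): pendant –OC(=O)CH3: an acyloxy group → ester.
  CH(OCOCH3): pendant –OC(=O)CH3: an acyloxy group → ester.
  CH2NHCH2: C–N–C with sp³ carbons and no adjacent C=O → amine (secondary).
  CH(OCOCH3): pendant –OC(=O)CH3: an acyloxy group → ester.
  CH(COCH3): pendant –COCH3: carbonyl C bonded to two carbons → ketone.
  CH(COOCH3): pendant –COOCH3: carbonyl C bonded to C and –OCH3 → ester.
  CH(C6H5): pendant –C6H5: benzene ring → arene.
  CH(CH2OCH3): pendant –CH2OCH3: C–O–C linkage → ether.
  CH(COCH3): pendant –COCH3: carbonyl C bonded to two carbons → ketone.
  CH(COOH): pendant –COOH: carbonyl C bonded to C and –OH → carboxylic acid.
  CH(COOCH3): pendant –COOCH3: carbonyl C bonded to C and –OCH3 → ester.
  C6H5: –C6H5 phenyl ring → arene.
Ester appears at: CH3OOC, CH(OCOCH3), CH(OCOCH3), CH(OCOCH3), CH(COOCH3), CH(COOCH3) → 6.

6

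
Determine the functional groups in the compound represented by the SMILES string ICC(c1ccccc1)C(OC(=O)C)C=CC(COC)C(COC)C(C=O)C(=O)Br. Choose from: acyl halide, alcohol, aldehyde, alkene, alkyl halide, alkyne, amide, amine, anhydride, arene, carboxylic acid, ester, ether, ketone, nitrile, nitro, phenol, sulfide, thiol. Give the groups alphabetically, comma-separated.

acyl halide, aldehyde, alkene, alkyl halide, arene, ester, ether

Reading the structure from left to right:
  ICH2: halogen on an sp³ carbon → alkyl halide.
  CH(C6H5): pendant –C6H5: benzene ring → arene.
  CH(OCOCH3): pendant –OC(=O)CH3: an acyloxy group → ester.
  CH=CH: C=C double bond → alkene.
  CH(CH2OCH3): pendant –CH2OCH3: C–O–C linkage → ether.
  CH(CH2OCH3): pendant –CH2OCH3: C–O–C linkage → ether.
  CH(CHO): pendant –CHO: carbonyl C bonded to C and H → aldehyde.
  COBr: –C(=O)Br: carbonyl C bonded to C and to a halogen → acyl halide (not alkyl halide).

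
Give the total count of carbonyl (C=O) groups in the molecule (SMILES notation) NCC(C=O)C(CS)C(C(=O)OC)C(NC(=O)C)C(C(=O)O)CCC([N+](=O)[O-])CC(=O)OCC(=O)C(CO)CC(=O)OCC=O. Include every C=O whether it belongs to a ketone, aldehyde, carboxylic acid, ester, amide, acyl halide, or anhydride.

CH(CHO): aldehyde, 1 C=O (running total 1).
CH(COOCH3): ester, 1 C=O (running total 2).
CH(NHCOCH3): amide, 1 C=O (running total 3).
CH(COOH): carboxylic acid, 1 C=O (running total 4).
CH2COOCH2: ester, 1 C=O (running total 5).
CO: ketone, 1 C=O (running total 6).
CH2COOCH2: ester, 1 C=O (running total 7).
CHO: aldehyde, 1 C=O (running total 8).

8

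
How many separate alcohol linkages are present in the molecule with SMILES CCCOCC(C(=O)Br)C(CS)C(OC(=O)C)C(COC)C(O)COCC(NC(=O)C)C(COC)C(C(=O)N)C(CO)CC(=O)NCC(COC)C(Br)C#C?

Reading the structure from left to right:
  CH2OCH2: C–O–C with sp³ carbons on both sides and no adjacent C=O → ether.
  CH(COBr): pendant –C(=O)X: carbonyl C bonded to C and halogen → acyl halide.
  CH(CH2SH): pendant –CH2SH → thiol.
  CH(OCOCH3): pendant –OC(=O)CH3: an acyloxy group → ester.
  CH(CH2OCH3): pendant –CH2OCH3: C–O–C linkage → ether.
  CH(OH): –OH on an sp³ carbon → alcohol (secondary).
  CH2OCH2: C–O–C with sp³ carbons on both sides and no adjacent C=O → ether.
  CH(NHCOCH3): pendant –NHC(=O)CH3: N bonded to a carbonyl → amide (not amine).
  CH(CH2OCH3): pendant –CH2OCH3: C–O–C linkage → ether.
  CH(CONH2): pendant –CONH2: carbonyl C bonded to C and N → amide.
  CH(CH2OH): pendant –CH2OH on an sp³ backbone C → alcohol.
  CH2CONHCH2: –C(=O)–N– linkage → amide (the N is not an amine).
  CH(CH2OCH3): pendant –CH2OCH3: C–O–C linkage → ether.
  CH(Br): halogen on an sp³ carbon → alkyl halide.
  C≡CH: C≡C triple bond → alkyne.
Alcohol appears at: CH(OH), CH(CH2OH) → 2.

2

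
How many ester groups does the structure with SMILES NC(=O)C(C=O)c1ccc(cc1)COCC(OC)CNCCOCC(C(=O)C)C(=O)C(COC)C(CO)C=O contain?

0

Working along the chain:
  H2NCO: –C(=O)NH2: carbonyl C bonded to C and to N → amide (the N is not a separate amine).
  CH(CHO): pendant –CHO: carbonyl C bonded to C and H → aldehyde.
  C6H4: para-disubstituted benzene ring → arene.
  CH2OCH2: C–O–C with sp³ carbons on both sides and no adjacent C=O → ether.
  CH(OCH3): pendant –OCH3: C–O–C with sp³ C, no adjacent C=O → ether.
  CH2NHCH2: C–N–C with sp³ carbons and no adjacent C=O → amine (secondary).
  CH2OCH2: C–O–C with sp³ carbons on both sides and no adjacent C=O → ether.
  CH(COCH3): pendant –COCH3: carbonyl C bonded to two carbons → ketone.
  CO: –C(=O)– with carbon on both sides → ketone.
  CH(CH2OCH3): pendant –CH2OCH3: C–O–C linkage → ether.
  CH(CH2OH): pendant –CH2OH on an sp³ backbone C → alcohol.
  CHO: terminal –CHO: carbonyl C bonded to H and C → aldehyde.
No segment is a ester: CH2OCH2 is ether, not ester; CH(OCH3) is ether, not ester; CH2OCH2 is ether, not ester. → 0.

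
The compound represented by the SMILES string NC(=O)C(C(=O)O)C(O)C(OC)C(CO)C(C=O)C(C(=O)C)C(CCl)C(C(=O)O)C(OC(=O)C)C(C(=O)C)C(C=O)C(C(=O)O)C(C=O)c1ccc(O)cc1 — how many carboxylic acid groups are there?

Working along the chain:
  H2NCO: –C(=O)NH2: carbonyl C bonded to C and to N → amide (the N is not a separate amine).
  CH(COOH): pendant –COOH: carbonyl C bonded to C and –OH → carboxylic acid.
  CH(OH): –OH on an sp³ carbon → alcohol (secondary).
  CH(OCH3): pendant –OCH3: C–O–C with sp³ C, no adjacent C=O → ether.
  CH(CH2OH): pendant –CH2OH on an sp³ backbone C → alcohol.
  CH(CHO): pendant –CHO: carbonyl C bonded to C and H → aldehyde.
  CH(COCH3): pendant –COCH3: carbonyl C bonded to two carbons → ketone.
  CH(CH2Cl): pendant –CH2X: halogen on sp³ carbon → alkyl halide.
  CH(COOH): pendant –COOH: carbonyl C bonded to C and –OH → carboxylic acid.
  CH(OCOCH3): pendant –OC(=O)CH3: an acyloxy group → ester.
  CH(COCH3): pendant –COCH3: carbonyl C bonded to two carbons → ketone.
  CH(CHO): pendant –CHO: carbonyl C bonded to C and H → aldehyde.
  CH(COOH): pendant –COOH: carbonyl C bonded to C and –OH → carboxylic acid.
  CH(CHO): pendant –CHO: carbonyl C bonded to C and H → aldehyde.
  C6H4OH: –OH attached directly to an aromatic ring → phenol (not alcohol); the ring itself is an arene.
Carboxylic acid appears at: CH(COOH), CH(COOH), CH(COOH) → 3.

3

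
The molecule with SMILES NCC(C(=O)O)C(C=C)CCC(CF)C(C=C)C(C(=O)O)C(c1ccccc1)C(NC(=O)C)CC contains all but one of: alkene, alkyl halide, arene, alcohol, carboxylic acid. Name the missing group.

alkyl halide: present (CH(CH2F) — pendant –CH2X: halogen on sp³ carbon → alkyl halide).
arene: present (CH(C6H5) — pendant –C6H5: benzene ring → arene).
carboxylic acid: present (CH(COOH) — pendant –COOH: carbonyl C bonded to C and –OH → carboxylic acid).
alkene: present (CH(CH=CH2) — pendant –CH=CH2: C=C double bond → alkene).
alcohol: absent. In CH(COOH), the –OH sits on a carbonyl carbon, making it part of a carboxylic acid, not an alcohol.

alcohol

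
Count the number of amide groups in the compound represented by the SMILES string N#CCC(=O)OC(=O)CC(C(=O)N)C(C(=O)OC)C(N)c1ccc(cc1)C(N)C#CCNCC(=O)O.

1

Reading the structure from left to right:
  N≡C: N≡C–: carbon triple-bonded to nitrogen → nitrile.
  CH2CO-O-COCH2: two acyl groups sharing one oxygen, –C(=O)–O–C(=O)– → anhydride.
  CH(CONH2): pendant –CONH2: carbonyl C bonded to C and N → amide.
  CH(COOCH3): pendant –COOCH3: carbonyl C bonded to C and –OCH3 → ester.
  CH(NH2): –NH2 on an sp³ carbon with no adjacent C=O → amine.
  C6H4: para-disubstituted benzene ring → arene.
  CH(NH2): –NH2 on an sp³ carbon with no adjacent C=O → amine.
  C≡C: C≡C triple bond → alkyne.
  CH2NHCH2: C–N–C with sp³ carbons and no adjacent C=O → amine (secondary).
  COOH: –COOH: carbonyl C bonded to –OH and C → carboxylic acid (the –OH is not a separate alcohol).
Amide appears at: CH(CONH2) → 1.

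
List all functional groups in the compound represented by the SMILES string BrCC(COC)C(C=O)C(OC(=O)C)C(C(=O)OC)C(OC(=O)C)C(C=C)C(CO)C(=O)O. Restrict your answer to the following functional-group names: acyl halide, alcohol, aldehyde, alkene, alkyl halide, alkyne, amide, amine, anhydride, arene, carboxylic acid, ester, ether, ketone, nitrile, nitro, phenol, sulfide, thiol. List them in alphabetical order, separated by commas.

halogen on an sp³ carbon → alkyl halide.
pendant –CH2OCH3: C–O–C linkage → ether.
pendant –CHO: carbonyl C bonded to C and H → aldehyde.
pendant –OC(=O)CH3: an acyloxy group → ester.
pendant –COOCH3: carbonyl C bonded to C and –OCH3 → ester.
pendant –OC(=O)CH3: an acyloxy group → ester.
pendant –CH=CH2: C=C double bond → alkene.
pendant –CH2OH on an sp³ backbone C → alcohol.
–COOH: carbonyl C bonded to –OH and C → carboxylic acid (the –OH is not a separate alcohol).

alcohol, aldehyde, alkene, alkyl halide, carboxylic acid, ester, ether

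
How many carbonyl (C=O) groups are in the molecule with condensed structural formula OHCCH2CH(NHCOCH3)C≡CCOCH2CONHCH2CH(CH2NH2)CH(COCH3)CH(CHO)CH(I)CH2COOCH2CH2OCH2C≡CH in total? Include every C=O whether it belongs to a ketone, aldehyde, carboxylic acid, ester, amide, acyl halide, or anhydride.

7

OHC: aldehyde, 1 C=O (running total 1).
CH(NHCOCH3): amide, 1 C=O (running total 2).
CO: ketone, 1 C=O (running total 3).
CH2CONHCH2: amide, 1 C=O (running total 4).
CH(COCH3): ketone, 1 C=O (running total 5).
CH(CHO): aldehyde, 1 C=O (running total 6).
CH2COOCH2: ester, 1 C=O (running total 7).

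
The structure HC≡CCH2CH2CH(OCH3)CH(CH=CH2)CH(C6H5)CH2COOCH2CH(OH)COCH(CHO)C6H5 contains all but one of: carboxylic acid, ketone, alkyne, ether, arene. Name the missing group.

carboxylic acid

ketone: present (CO — –C(=O)– with carbon on both sides → ketone).
arene: present (CH(C6H5) — pendant –C6H5: benzene ring → arene).
alkyne: present (HC≡C — C≡C triple bond → alkyne).
ether: present (CH(OCH3) — pendant –OCH3: C–O–C with sp³ C, no adjacent C=O → ether).
carboxylic acid: absent. In CH2COOCH2, the acyl oxygen is bonded to carbon (–O–C), not to H, so this is an ester.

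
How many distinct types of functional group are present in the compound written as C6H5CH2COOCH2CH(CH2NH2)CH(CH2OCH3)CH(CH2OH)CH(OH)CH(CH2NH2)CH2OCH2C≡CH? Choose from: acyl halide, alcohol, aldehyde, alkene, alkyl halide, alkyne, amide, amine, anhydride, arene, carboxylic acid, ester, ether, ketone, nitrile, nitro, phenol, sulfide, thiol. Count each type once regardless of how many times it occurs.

C6H5– phenyl ring → arene.
–C(=O)–O–C with C on the carbonyl side → ester.
pendant –CH2NH2: N on sp³ C, no adjacent C=O → amine.
pendant –CH2OCH3: C–O–C linkage → ether.
pendant –CH2OH on an sp³ backbone C → alcohol.
–OH on an sp³ carbon → alcohol (secondary).
pendant –CH2NH2: N on sp³ C, no adjacent C=O → amine.
C–O–C with sp³ carbons on both sides and no adjacent C=O → ether.
C≡C triple bond → alkyne.
Distinct types present: alcohol, alkyne, amine, arene, ester, ether.

6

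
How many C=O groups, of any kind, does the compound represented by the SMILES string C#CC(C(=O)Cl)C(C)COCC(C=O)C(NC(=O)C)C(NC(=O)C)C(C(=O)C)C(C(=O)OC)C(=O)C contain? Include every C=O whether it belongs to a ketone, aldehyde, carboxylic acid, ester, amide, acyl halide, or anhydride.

CH(COCl): acyl halide, 1 C=O (running total 1).
CH(CHO): aldehyde, 1 C=O (running total 2).
CH(NHCOCH3): amide, 1 C=O (running total 3).
CH(NHCOCH3): amide, 1 C=O (running total 4).
CH(COCH3): ketone, 1 C=O (running total 5).
CH(COOCH3): ester, 1 C=O (running total 6).
CO: ketone, 1 C=O (running total 7).

7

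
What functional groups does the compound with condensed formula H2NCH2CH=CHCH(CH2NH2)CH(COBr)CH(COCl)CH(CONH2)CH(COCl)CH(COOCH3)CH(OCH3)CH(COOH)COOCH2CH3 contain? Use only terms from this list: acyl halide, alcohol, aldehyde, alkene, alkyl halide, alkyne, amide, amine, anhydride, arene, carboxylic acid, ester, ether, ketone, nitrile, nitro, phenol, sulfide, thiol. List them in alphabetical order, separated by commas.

–NH2 on an sp³ carbon with no adjacent C=O → amine.
C=C double bond → alkene.
pendant –CH2NH2: N on sp³ C, no adjacent C=O → amine.
pendant –C(=O)X: carbonyl C bonded to C and halogen → acyl halide.
pendant –C(=O)X: carbonyl C bonded to C and halogen → acyl halide.
pendant –CONH2: carbonyl C bonded to C and N → amide.
pendant –C(=O)X: carbonyl C bonded to C and halogen → acyl halide.
pendant –COOCH3: carbonyl C bonded to C and –OCH3 → ester.
pendant –OCH3: C–O–C with sp³ C, no adjacent C=O → ether.
pendant –COOH: carbonyl C bonded to C and –OH → carboxylic acid.
–C(=O)OCH2CH3: carbonyl C bonded to C and to –OEt → ester.

acyl halide, alkene, amide, amine, carboxylic acid, ester, ether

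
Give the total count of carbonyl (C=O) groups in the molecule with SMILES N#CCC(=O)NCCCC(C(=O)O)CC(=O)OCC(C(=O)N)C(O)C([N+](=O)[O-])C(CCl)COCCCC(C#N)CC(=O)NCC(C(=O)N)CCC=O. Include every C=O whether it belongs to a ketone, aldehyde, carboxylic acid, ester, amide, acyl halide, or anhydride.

CH2CONHCH2: amide, 1 C=O (running total 1).
CH(COOH): carboxylic acid, 1 C=O (running total 2).
CH2COOCH2: ester, 1 C=O (running total 3).
CH(CONH2): amide, 1 C=O (running total 4).
CH2CONHCH2: amide, 1 C=O (running total 5).
CH(CONH2): amide, 1 C=O (running total 6).
CHO: aldehyde, 1 C=O (running total 7).

7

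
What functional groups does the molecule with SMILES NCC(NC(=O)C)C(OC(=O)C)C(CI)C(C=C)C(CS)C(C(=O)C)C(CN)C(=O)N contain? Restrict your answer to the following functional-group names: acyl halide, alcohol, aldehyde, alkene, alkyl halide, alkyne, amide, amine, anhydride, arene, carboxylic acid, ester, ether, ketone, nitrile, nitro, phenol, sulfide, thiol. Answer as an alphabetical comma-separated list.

Reading the structure from left to right:
  H2NCH2: –NH2 on an sp³ carbon with no adjacent C=O → amine.
  CH(NHCOCH3): pendant –NHC(=O)CH3: N bonded to a carbonyl → amide (not amine).
  CH(OCOCH3): pendant –OC(=O)CH3: an acyloxy group → ester.
  CH(CH2I): pendant –CH2X: halogen on sp³ carbon → alkyl halide.
  CH(CH=CH2): pendant –CH=CH2: C=C double bond → alkene.
  CH(CH2SH): pendant –CH2SH → thiol.
  CH(COCH3): pendant –COCH3: carbonyl C bonded to two carbons → ketone.
  CH(CH2NH2): pendant –CH2NH2: N on sp³ C, no adjacent C=O → amine.
  CONH2: –C(=O)NH2: carbonyl C bonded to C and to N → amide (the N is not a separate amine).

alkene, alkyl halide, amide, amine, ester, ketone, thiol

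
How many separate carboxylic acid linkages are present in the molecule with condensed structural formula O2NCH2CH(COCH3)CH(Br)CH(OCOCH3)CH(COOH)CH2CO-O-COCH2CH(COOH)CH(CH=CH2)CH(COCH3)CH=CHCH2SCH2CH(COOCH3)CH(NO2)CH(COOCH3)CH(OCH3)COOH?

Reading the structure from left to right:
  O2NCH2: –NO2 on carbon → nitro group.
  CH(COCH3): pendant –COCH3: carbonyl C bonded to two carbons → ketone.
  CH(Br): halogen on an sp³ carbon → alkyl halide.
  CH(OCOCH3): pendant –OC(=O)CH3: an acyloxy group → ester.
  CH(COOH): pendant –COOH: carbonyl C bonded to C and –OH → carboxylic acid.
  CH2CO-O-COCH2: two acyl groups sharing one oxygen, –C(=O)–O–C(=O)– → anhydride.
  CH(COOH): pendant –COOH: carbonyl C bonded to C and –OH → carboxylic acid.
  CH(CH=CH2): pendant –CH=CH2: C=C double bond → alkene.
  CH(COCH3): pendant –COCH3: carbonyl C bonded to two carbons → ketone.
  CH=CH: C=C double bond → alkene.
  CH2SCH2: C–S–C linkage → sulfide (thioether).
  CH(COOCH3): pendant –COOCH3: carbonyl C bonded to C and –OCH3 → ester.
  CH(NO2): –NO2 on an sp³ carbon → nitro (the N=O is not a carbonyl).
  CH(COOCH3): pendant –COOCH3: carbonyl C bonded to C and –OCH3 → ester.
  CH(OCH3): pendant –OCH3: C–O–C with sp³ C, no adjacent C=O → ether.
  COOH: –COOH: carbonyl C bonded to –OH and C → carboxylic acid (the –OH is not a separate alcohol).
Carboxylic acid appears at: CH(COOH), CH(COOH), COOH → 3.

3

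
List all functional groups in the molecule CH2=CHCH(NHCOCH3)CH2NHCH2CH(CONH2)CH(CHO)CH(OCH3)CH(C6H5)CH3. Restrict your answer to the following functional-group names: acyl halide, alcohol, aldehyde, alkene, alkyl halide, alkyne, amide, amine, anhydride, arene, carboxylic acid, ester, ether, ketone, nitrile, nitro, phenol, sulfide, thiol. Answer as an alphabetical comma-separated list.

Taking each segment in turn:
  CH2=CH: C=C double bond → alkene.
  CH(NHCOCH3): pendant –NHC(=O)CH3: N bonded to a carbonyl → amide (not amine).
  CH2NHCH2: C–N–C with sp³ carbons and no adjacent C=O → amine (secondary).
  CH(CONH2): pendant –CONH2: carbonyl C bonded to C and N → amide.
  CH(CHO): pendant –CHO: carbonyl C bonded to C and H → aldehyde.
  CH(OCH3): pendant –OCH3: C–O–C with sp³ C, no adjacent C=O → ether.
  CH(C6H5): pendant –C6H5: benzene ring → arene.

aldehyde, alkene, amide, amine, arene, ether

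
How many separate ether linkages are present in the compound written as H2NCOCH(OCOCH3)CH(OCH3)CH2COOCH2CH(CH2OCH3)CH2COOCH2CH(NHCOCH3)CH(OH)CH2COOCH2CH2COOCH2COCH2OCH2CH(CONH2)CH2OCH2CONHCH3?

Taking each segment in turn:
  H2NCO: –C(=O)NH2: carbonyl C bonded to C and to N → amide (the N is not a separate amine).
  CH(OCOCH3): pendant –OC(=O)CH3: an acyloxy group → ester.
  CH(OCH3): pendant –OCH3: C–O–C with sp³ C, no adjacent C=O → ether.
  CH2COOCH2: –C(=O)–O–C with C on the carbonyl side → ester.
  CH(CH2OCH3): pendant –CH2OCH3: C–O–C linkage → ether.
  CH2COOCH2: –C(=O)–O–C with C on the carbonyl side → ester.
  CH(NHCOCH3): pendant –NHC(=O)CH3: N bonded to a carbonyl → amide (not amine).
  CH(OH): –OH on an sp³ carbon → alcohol (secondary).
  CH2COOCH2: –C(=O)–O–C with C on the carbonyl side → ester.
  CH2COOCH2: –C(=O)–O–C with C on the carbonyl side → ester.
  CO: –C(=O)– with carbon on both sides → ketone.
  CH2OCH2: C–O–C with sp³ carbons on both sides and no adjacent C=O → ether.
  CH(CONH2): pendant –CONH2: carbonyl C bonded to C and N → amide.
  CH2OCH2: C–O–C with sp³ carbons on both sides and no adjacent C=O → ether.
  CONHCH3: –C(=O)NHCH3: carbonyl C bonded to C and to N → amide (the N is not an amine).
Ether appears at: CH(OCH3), CH(CH2OCH3), CH2OCH2, CH2OCH2 → 4.

4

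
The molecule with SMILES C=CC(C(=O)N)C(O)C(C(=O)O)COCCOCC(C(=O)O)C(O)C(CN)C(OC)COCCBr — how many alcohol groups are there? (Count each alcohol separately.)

Working along the chain:
  CH2=CH: C=C double bond → alkene.
  CH(CONH2): pendant –CONH2: carbonyl C bonded to C and N → amide.
  CH(OH): –OH on an sp³ carbon → alcohol (secondary).
  CH(COOH): pendant –COOH: carbonyl C bonded to C and –OH → carboxylic acid.
  CH2OCH2: C–O–C with sp³ carbons on both sides and no adjacent C=O → ether.
  CH2OCH2: C–O–C with sp³ carbons on both sides and no adjacent C=O → ether.
  CH(COOH): pendant –COOH: carbonyl C bonded to C and –OH → carboxylic acid.
  CH(OH): –OH on an sp³ carbon → alcohol (secondary).
  CH(CH2NH2): pendant –CH2NH2: N on sp³ C, no adjacent C=O → amine.
  CH(OCH3): pendant –OCH3: C–O–C with sp³ C, no adjacent C=O → ether.
  CH2OCH2: C–O–C with sp³ carbons on both sides and no adjacent C=O → ether.
  CH2Br: halogen on an sp³ carbon → alkyl halide.
Alcohol appears at: CH(OH), CH(OH) → 2.

2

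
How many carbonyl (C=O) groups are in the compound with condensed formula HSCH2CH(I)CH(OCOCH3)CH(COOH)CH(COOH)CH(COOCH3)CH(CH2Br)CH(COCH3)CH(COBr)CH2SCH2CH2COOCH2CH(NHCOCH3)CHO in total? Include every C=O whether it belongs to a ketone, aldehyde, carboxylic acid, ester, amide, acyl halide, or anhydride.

CH(OCOCH3): ester, 1 C=O (running total 1).
CH(COOH): carboxylic acid, 1 C=O (running total 2).
CH(COOH): carboxylic acid, 1 C=O (running total 3).
CH(COOCH3): ester, 1 C=O (running total 4).
CH(COCH3): ketone, 1 C=O (running total 5).
CH(COBr): acyl halide, 1 C=O (running total 6).
CH2COOCH2: ester, 1 C=O (running total 7).
CH(NHCOCH3): amide, 1 C=O (running total 8).
CHO: aldehyde, 1 C=O (running total 9).

9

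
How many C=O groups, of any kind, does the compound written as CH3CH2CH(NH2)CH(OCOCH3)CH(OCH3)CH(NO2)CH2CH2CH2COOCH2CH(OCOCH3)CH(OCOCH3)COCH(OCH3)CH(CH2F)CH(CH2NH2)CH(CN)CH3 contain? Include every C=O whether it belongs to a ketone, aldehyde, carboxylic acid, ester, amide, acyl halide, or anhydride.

5

CH(OCOCH3): ester, 1 C=O (running total 1).
CH2COOCH2: ester, 1 C=O (running total 2).
CH(OCOCH3): ester, 1 C=O (running total 3).
CH(OCOCH3): ester, 1 C=O (running total 4).
CO: ketone, 1 C=O (running total 5).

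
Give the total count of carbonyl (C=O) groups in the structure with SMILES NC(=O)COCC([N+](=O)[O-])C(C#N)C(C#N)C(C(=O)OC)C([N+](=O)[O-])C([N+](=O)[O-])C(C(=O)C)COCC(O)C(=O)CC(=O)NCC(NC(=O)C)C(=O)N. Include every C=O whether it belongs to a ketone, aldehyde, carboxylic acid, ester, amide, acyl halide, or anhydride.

7

H2NCO: amide, 1 C=O (running total 1).
CH(COOCH3): ester, 1 C=O (running total 2).
CH(COCH3): ketone, 1 C=O (running total 3).
CO: ketone, 1 C=O (running total 4).
CH2CONHCH2: amide, 1 C=O (running total 5).
CH(NHCOCH3): amide, 1 C=O (running total 6).
CONH2: amide, 1 C=O (running total 7).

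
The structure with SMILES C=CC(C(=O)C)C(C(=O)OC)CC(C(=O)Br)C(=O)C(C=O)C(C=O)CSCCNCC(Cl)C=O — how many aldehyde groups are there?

C=C double bond → alkene.
pendant –COCH3: carbonyl C bonded to two carbons → ketone.
pendant –COOCH3: carbonyl C bonded to C and –OCH3 → ester.
pendant –C(=O)X: carbonyl C bonded to C and halogen → acyl halide.
–C(=O)– with carbon on both sides → ketone.
pendant –CHO: carbonyl C bonded to C and H → aldehyde.
pendant –CHO: carbonyl C bonded to C and H → aldehyde.
C–S–C linkage → sulfide (thioether).
C–N–C with sp³ carbons and no adjacent C=O → amine (secondary).
halogen on an sp³ carbon → alkyl halide.
terminal –CHO: carbonyl C bonded to H and C → aldehyde.
Aldehyde appears at: CH(CHO), CH(CHO), CHO → 3.

3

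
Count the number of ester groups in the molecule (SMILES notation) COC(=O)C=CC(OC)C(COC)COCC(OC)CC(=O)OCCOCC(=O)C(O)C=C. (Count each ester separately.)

Working along the chain:
  CH3OOC: CH3O–C(=O)–: carbonyl C bonded to C and to –OCH3 → ester (not ketone + ether).
  CH=CH: C=C double bond → alkene.
  CH(OCH3): pendant –OCH3: C–O–C with sp³ C, no adjacent C=O → ether.
  CH(CH2OCH3): pendant –CH2OCH3: C–O–C linkage → ether.
  CH2OCH2: C–O–C with sp³ carbons on both sides and no adjacent C=O → ether.
  CH(OCH3): pendant –OCH3: C–O–C with sp³ C, no adjacent C=O → ether.
  CH2COOCH2: –C(=O)–O–C with C on the carbonyl side → ester.
  CH2OCH2: C–O–C with sp³ carbons on both sides and no adjacent C=O → ether.
  CO: –C(=O)– with carbon on both sides → ketone.
  CH(OH): –OH on an sp³ carbon → alcohol (secondary).
  CH=CH2: C=C double bond → alkene.
Ester appears at: CH3OOC, CH2COOCH2 → 2.

2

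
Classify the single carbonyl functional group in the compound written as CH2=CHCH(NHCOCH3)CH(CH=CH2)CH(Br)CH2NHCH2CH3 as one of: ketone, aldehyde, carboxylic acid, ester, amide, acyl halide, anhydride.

The carbonyl is in the CH(NHCOCH3) segment: pendant –NHC(=O)CH3: N bonded to a carbonyl → amide (not amine).

amide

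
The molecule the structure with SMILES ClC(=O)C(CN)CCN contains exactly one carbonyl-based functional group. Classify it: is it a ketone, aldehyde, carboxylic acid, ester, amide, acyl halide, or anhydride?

The carbonyl is in the ClCO segment: –C(=O)Cl: carbonyl C bonded to C and to a halogen → acyl halide (not alkyl halide).

acyl halide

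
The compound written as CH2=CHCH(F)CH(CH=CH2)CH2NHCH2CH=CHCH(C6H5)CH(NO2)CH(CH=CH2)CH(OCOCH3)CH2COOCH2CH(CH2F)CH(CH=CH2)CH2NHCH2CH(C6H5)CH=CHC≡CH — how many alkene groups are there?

6

C=C double bond → alkene.
halogen on an sp³ carbon → alkyl halide.
pendant –CH=CH2: C=C double bond → alkene.
C–N–C with sp³ carbons and no adjacent C=O → amine (secondary).
C=C double bond → alkene.
pendant –C6H5: benzene ring → arene.
–NO2 on an sp³ carbon → nitro (the N=O is not a carbonyl).
pendant –CH=CH2: C=C double bond → alkene.
pendant –OC(=O)CH3: an acyloxy group → ester.
–C(=O)–O–C with C on the carbonyl side → ester.
pendant –CH2X: halogen on sp³ carbon → alkyl halide.
pendant –CH=CH2: C=C double bond → alkene.
C–N–C with sp³ carbons and no adjacent C=O → amine (secondary).
pendant –C6H5: benzene ring → arene.
C=C double bond → alkene.
C≡C triple bond → alkyne.
Alkene appears at: CH2=CH, CH(CH=CH2), CH=CH, CH(CH=CH2), CH(CH=CH2), CH=CH → 6.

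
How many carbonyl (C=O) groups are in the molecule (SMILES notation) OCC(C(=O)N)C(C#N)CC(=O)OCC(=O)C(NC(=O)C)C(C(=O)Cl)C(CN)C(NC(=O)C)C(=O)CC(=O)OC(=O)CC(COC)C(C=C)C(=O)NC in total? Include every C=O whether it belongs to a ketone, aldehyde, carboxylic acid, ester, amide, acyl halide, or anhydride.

CH(CONH2): amide, 1 C=O (running total 1).
CH2COOCH2: ester, 1 C=O (running total 2).
CO: ketone, 1 C=O (running total 3).
CH(NHCOCH3): amide, 1 C=O (running total 4).
CH(COCl): acyl halide, 1 C=O (running total 5).
CH(NHCOCH3): amide, 1 C=O (running total 6).
CO: ketone, 1 C=O (running total 7).
CH2CO-O-COCH2: anhydride, 2 C=O (running total 9).
CONHCH3: amide, 1 C=O (running total 10).

10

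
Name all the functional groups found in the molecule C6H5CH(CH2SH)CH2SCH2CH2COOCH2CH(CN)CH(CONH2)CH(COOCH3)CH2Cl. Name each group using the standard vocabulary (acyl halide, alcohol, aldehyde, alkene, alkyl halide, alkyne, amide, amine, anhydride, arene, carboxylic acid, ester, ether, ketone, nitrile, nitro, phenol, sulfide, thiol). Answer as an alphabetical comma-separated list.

C6H5– phenyl ring → arene.
pendant –CH2SH → thiol.
C–S–C linkage → sulfide (thioether).
–C(=O)–O–C with C on the carbonyl side → ester.
pendant –C≡N: nitrile.
pendant –CONH2: carbonyl C bonded to C and N → amide.
pendant –COOCH3: carbonyl C bonded to C and –OCH3 → ester.
halogen on an sp³ carbon → alkyl halide.

alkyl halide, amide, arene, ester, nitrile, sulfide, thiol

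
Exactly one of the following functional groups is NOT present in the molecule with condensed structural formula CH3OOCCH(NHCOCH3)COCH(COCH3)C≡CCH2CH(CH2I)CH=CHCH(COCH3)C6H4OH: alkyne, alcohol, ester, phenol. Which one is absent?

alkyne: present (C≡C — C≡C triple bond → alkyne).
phenol: present (C6H4OH — –OH attached directly to an aromatic ring → phenol (not alcohol); the ring itself is an arene).
ester: present (CH3OOC — CH3O–C(=O)–: carbonyl C bonded to C and to –OCH3 → ester (not ketone + ether)).
alcohol: absent. In C6H4OH, the –OH is on an aromatic ring carbon; that is a phenol, not an alcohol.

alcohol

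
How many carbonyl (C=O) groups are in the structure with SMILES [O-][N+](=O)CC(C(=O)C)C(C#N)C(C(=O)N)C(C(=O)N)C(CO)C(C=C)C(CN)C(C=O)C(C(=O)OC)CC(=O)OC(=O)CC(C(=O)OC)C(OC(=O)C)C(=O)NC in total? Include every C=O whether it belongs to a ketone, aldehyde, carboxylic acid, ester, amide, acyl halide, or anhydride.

CH(COCH3): ketone, 1 C=O (running total 1).
CH(CONH2): amide, 1 C=O (running total 2).
CH(CONH2): amide, 1 C=O (running total 3).
CH(CHO): aldehyde, 1 C=O (running total 4).
CH(COOCH3): ester, 1 C=O (running total 5).
CH2CO-O-COCH2: anhydride, 2 C=O (running total 7).
CH(COOCH3): ester, 1 C=O (running total 8).
CH(OCOCH3): ester, 1 C=O (running total 9).
CONHCH3: amide, 1 C=O (running total 10).

10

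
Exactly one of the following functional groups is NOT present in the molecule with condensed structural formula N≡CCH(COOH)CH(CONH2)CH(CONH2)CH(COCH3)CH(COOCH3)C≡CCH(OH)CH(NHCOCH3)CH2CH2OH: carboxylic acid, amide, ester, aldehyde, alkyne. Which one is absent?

aldehyde

amide: present (CH(CONH2) — pendant –CONH2: carbonyl C bonded to C and N → amide).
carboxylic acid: present (CH(COOH) — pendant –COOH: carbonyl C bonded to C and –OH → carboxylic acid).
ester: present (CH(COOCH3) — pendant –COOCH3: carbonyl C bonded to C and –OCH3 → ester).
alkyne: present (C≡C — C≡C triple bond → alkyne).
aldehyde: absent. In CH(COCH3), the carbonyl carbon is bonded to two carbons, so it is a ketone, not an aldehyde. In CH(COOH), the carbonyl carbon bears –OH, not –H, so it is a carboxylic acid.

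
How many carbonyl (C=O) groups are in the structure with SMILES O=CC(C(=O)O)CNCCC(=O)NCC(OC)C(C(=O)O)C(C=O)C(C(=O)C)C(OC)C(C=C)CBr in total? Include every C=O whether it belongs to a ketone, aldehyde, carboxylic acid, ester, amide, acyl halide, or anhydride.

OHC: aldehyde, 1 C=O (running total 1).
CH(COOH): carboxylic acid, 1 C=O (running total 2).
CH2CONHCH2: amide, 1 C=O (running total 3).
CH(COOH): carboxylic acid, 1 C=O (running total 4).
CH(CHO): aldehyde, 1 C=O (running total 5).
CH(COCH3): ketone, 1 C=O (running total 6).

6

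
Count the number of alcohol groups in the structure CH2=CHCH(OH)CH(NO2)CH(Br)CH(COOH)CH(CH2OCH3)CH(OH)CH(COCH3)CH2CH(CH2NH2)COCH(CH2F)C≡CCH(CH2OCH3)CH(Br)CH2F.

Taking each segment in turn:
  CH2=CH: C=C double bond → alkene.
  CH(OH): –OH on an sp³ carbon → alcohol (secondary).
  CH(NO2): –NO2 on an sp³ carbon → nitro (the N=O is not a carbonyl).
  CH(Br): halogen on an sp³ carbon → alkyl halide.
  CH(COOH): pendant –COOH: carbonyl C bonded to C and –OH → carboxylic acid.
  CH(CH2OCH3): pendant –CH2OCH3: C–O–C linkage → ether.
  CH(OH): –OH on an sp³ carbon → alcohol (secondary).
  CH(COCH3): pendant –COCH3: carbonyl C bonded to two carbons → ketone.
  CH(CH2NH2): pendant –CH2NH2: N on sp³ C, no adjacent C=O → amine.
  CO: –C(=O)– with carbon on both sides → ketone.
  CH(CH2F): pendant –CH2X: halogen on sp³ carbon → alkyl halide.
  C≡C: C≡C triple bond → alkyne.
  CH(CH2OCH3): pendant –CH2OCH3: C–O–C linkage → ether.
  CH(Br): halogen on an sp³ carbon → alkyl halide.
  CH2F: halogen on an sp³ carbon → alkyl halide.
Alcohol appears at: CH(OH), CH(OH) → 2.

2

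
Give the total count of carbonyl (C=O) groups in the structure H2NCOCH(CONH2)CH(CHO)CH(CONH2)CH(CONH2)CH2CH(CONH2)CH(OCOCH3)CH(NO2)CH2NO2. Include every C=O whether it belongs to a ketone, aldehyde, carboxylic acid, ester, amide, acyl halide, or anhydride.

H2NCO: amide, 1 C=O (running total 1).
CH(CONH2): amide, 1 C=O (running total 2).
CH(CHO): aldehyde, 1 C=O (running total 3).
CH(CONH2): amide, 1 C=O (running total 4).
CH(CONH2): amide, 1 C=O (running total 5).
CH(CONH2): amide, 1 C=O (running total 6).
CH(OCOCH3): ester, 1 C=O (running total 7).

7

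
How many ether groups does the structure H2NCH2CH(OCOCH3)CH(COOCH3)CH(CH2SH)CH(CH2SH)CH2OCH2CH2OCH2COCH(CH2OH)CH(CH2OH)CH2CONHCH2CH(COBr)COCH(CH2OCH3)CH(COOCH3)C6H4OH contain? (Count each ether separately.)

Taking each segment in turn:
  H2NCH2: –NH2 on an sp³ carbon with no adjacent C=O → amine.
  CH(OCOCH3): pendant –OC(=O)CH3: an acyloxy group → ester.
  CH(COOCH3): pendant –COOCH3: carbonyl C bonded to C and –OCH3 → ester.
  CH(CH2SH): pendant –CH2SH → thiol.
  CH(CH2SH): pendant –CH2SH → thiol.
  CH2OCH2: C–O–C with sp³ carbons on both sides and no adjacent C=O → ether.
  CH2OCH2: C–O–C with sp³ carbons on both sides and no adjacent C=O → ether.
  CO: –C(=O)– with carbon on both sides → ketone.
  CH(CH2OH): pendant –CH2OH on an sp³ backbone C → alcohol.
  CH(CH2OH): pendant –CH2OH on an sp³ backbone C → alcohol.
  CH2CONHCH2: –C(=O)–N– linkage → amide (the N is not an amine).
  CH(COBr): pendant –C(=O)X: carbonyl C bonded to C and halogen → acyl halide.
  CO: –C(=O)– with carbon on both sides → ketone.
  CH(CH2OCH3): pendant –CH2OCH3: C–O–C linkage → ether.
  CH(COOCH3): pendant –COOCH3: carbonyl C bonded to C and –OCH3 → ester.
  C6H4OH: –OH attached directly to an aromatic ring → phenol (not alcohol); the ring itself is an arene.
Ether appears at: CH2OCH2, CH2OCH2, CH(CH2OCH3) → 3.

3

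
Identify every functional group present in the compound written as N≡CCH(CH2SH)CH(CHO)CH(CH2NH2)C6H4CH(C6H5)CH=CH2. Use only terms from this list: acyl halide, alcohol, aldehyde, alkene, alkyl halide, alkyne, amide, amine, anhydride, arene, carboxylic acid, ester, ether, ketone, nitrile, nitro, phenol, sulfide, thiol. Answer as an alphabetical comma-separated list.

aldehyde, alkene, amine, arene, nitrile, thiol

Taking each segment in turn:
  N≡C: N≡C–: carbon triple-bonded to nitrogen → nitrile.
  CH(CH2SH): pendant –CH2SH → thiol.
  CH(CHO): pendant –CHO: carbonyl C bonded to C and H → aldehyde.
  CH(CH2NH2): pendant –CH2NH2: N on sp³ C, no adjacent C=O → amine.
  C6H4: para-disubstituted benzene ring → arene.
  CH(C6H5): pendant –C6H5: benzene ring → arene.
  CH=CH2: C=C double bond → alkene.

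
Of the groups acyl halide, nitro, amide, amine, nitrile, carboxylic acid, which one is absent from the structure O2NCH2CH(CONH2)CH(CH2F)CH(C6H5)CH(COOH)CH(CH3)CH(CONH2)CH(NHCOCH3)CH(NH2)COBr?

amine: present (CH(NH2) — –NH2 on an sp³ carbon with no adjacent C=O → amine).
acyl halide: present (COBr — –C(=O)Br: carbonyl C bonded to C and to a halogen → acyl halide (not alkyl halide)).
nitro: present (O2NCH2 — –NO2 on carbon → nitro group).
amide: present (CH(CONH2) — pendant –CONH2: carbonyl C bonded to C and N → amide).
carboxylic acid: present (CH(COOH) — pendant –COOH: carbonyl C bonded to C and –OH → carboxylic acid).
nitrile: no segment matches this pattern.

nitrile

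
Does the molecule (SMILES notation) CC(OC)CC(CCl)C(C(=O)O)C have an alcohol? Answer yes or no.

no

Reading the structure from left to right:
  CH(OCH3): pendant –OCH3: C–O–C with sp³ C, no adjacent C=O → ether.
  CH(CH2Cl): pendant –CH2X: halogen on sp³ carbon → alkyl halide.
  CH(COOH): pendant –COOH: carbonyl C bonded to C and –OH → carboxylic acid.
In CH(COOH), the –OH sits on a carbonyl carbon, making it part of a carboxylic acid, not an alcohol.
The groups actually present are: alkyl halide, carboxylic acid, ether.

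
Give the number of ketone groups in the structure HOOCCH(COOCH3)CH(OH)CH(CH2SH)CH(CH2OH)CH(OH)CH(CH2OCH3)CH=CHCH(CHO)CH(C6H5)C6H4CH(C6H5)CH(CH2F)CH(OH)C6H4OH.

Working along the chain:
  HOOC: –COOH: carbonyl C bonded to –OH and C → carboxylic acid (the –OH is not a separate alcohol).
  CH(COOCH3): pendant –COOCH3: carbonyl C bonded to C and –OCH3 → ester.
  CH(OH): –OH on an sp³ carbon → alcohol (secondary).
  CH(CH2SH): pendant –CH2SH → thiol.
  CH(CH2OH): pendant –CH2OH on an sp³ backbone C → alcohol.
  CH(OH): –OH on an sp³ carbon → alcohol (secondary).
  CH(CH2OCH3): pendant –CH2OCH3: C–O–C linkage → ether.
  CH=CH: C=C double bond → alkene.
  CH(CHO): pendant –CHO: carbonyl C bonded to C and H → aldehyde.
  CH(C6H5): pendant –C6H5: benzene ring → arene.
  C6H4: para-disubstituted benzene ring → arene.
  CH(C6H5): pendant –C6H5: benzene ring → arene.
  CH(CH2F): pendant –CH2X: halogen on sp³ carbon → alkyl halide.
  CH(OH): –OH on an sp³ carbon → alcohol (secondary).
  C6H4OH: –OH attached directly to an aromatic ring → phenol (not alcohol); the ring itself is an arene.
No segment is a ketone: HOOC is carboxylic acid, not ketone; CH(COOCH3) is ester, not ketone; CH(CHO) is aldehyde, not ketone. → 0.

0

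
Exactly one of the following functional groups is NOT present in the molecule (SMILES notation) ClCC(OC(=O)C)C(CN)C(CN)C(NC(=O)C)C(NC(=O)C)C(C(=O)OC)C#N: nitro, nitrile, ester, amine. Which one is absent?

nitro

nitrile: present (CN — –C≡N: carbon triple-bonded to nitrogen → nitrile).
ester: present (CH(OCOCH3) — pendant –OC(=O)CH3: an acyloxy group → ester).
amine: present (CH(CH2NH2) — pendant –CH2NH2: N on sp³ C, no adjacent C=O → amine).
nitro: no segment matches this pattern.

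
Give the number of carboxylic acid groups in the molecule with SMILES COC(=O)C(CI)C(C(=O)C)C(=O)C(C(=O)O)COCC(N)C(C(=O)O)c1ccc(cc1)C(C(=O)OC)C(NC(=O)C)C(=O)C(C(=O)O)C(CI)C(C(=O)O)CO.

4

CH3O–C(=O)–: carbonyl C bonded to C and to –OCH3 → ester (not ketone + ether).
pendant –CH2X: halogen on sp³ carbon → alkyl halide.
pendant –COCH3: carbonyl C bonded to two carbons → ketone.
–C(=O)– with carbon on both sides → ketone.
pendant –COOH: carbonyl C bonded to C and –OH → carboxylic acid.
C–O–C with sp³ carbons on both sides and no adjacent C=O → ether.
–NH2 on an sp³ carbon with no adjacent C=O → amine.
pendant –COOH: carbonyl C bonded to C and –OH → carboxylic acid.
para-disubstituted benzene ring → arene.
pendant –COOCH3: carbonyl C bonded to C and –OCH3 → ester.
pendant –NHC(=O)CH3: N bonded to a carbonyl → amide (not amine).
–C(=O)– with carbon on both sides → ketone.
pendant –COOH: carbonyl C bonded to C and –OH → carboxylic acid.
pendant –CH2X: halogen on sp³ carbon → alkyl halide.
pendant –COOH: carbonyl C bonded to C and –OH → carboxylic acid.
–OH on an sp³ carbon → alcohol.
Carboxylic acid appears at: CH(COOH), CH(COOH), CH(COOH), CH(COOH) → 4.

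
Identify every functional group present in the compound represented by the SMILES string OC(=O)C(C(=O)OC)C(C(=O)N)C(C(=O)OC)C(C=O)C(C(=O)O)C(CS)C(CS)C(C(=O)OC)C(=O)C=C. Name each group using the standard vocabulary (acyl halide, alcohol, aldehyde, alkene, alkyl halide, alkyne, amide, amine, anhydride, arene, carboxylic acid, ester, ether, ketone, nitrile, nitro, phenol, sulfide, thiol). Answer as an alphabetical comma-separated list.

aldehyde, alkene, amide, carboxylic acid, ester, ketone, thiol

Reading the structure from left to right:
  HOOC: –COOH: carbonyl C bonded to –OH and C → carboxylic acid (the –OH is not a separate alcohol).
  CH(COOCH3): pendant –COOCH3: carbonyl C bonded to C and –OCH3 → ester.
  CH(CONH2): pendant –CONH2: carbonyl C bonded to C and N → amide.
  CH(COOCH3): pendant –COOCH3: carbonyl C bonded to C and –OCH3 → ester.
  CH(CHO): pendant –CHO: carbonyl C bonded to C and H → aldehyde.
  CH(COOH): pendant –COOH: carbonyl C bonded to C and –OH → carboxylic acid.
  CH(CH2SH): pendant –CH2SH → thiol.
  CH(CH2SH): pendant –CH2SH → thiol.
  CH(COOCH3): pendant –COOCH3: carbonyl C bonded to C and –OCH3 → ester.
  CO: –C(=O)– with carbon on both sides → ketone.
  CH=CH2: C=C double bond → alkene.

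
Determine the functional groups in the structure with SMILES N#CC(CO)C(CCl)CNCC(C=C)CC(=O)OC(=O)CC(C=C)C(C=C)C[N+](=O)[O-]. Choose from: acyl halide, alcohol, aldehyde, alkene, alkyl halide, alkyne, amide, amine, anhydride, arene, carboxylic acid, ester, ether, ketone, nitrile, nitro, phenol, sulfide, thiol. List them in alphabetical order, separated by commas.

alcohol, alkene, alkyl halide, amine, anhydride, nitrile, nitro

Reading the structure from left to right:
  N≡C: N≡C–: carbon triple-bonded to nitrogen → nitrile.
  CH(CH2OH): pendant –CH2OH on an sp³ backbone C → alcohol.
  CH(CH2Cl): pendant –CH2X: halogen on sp³ carbon → alkyl halide.
  CH2NHCH2: C–N–C with sp³ carbons and no adjacent C=O → amine (secondary).
  CH(CH=CH2): pendant –CH=CH2: C=C double bond → alkene.
  CH2CO-O-COCH2: two acyl groups sharing one oxygen, –C(=O)–O–C(=O)– → anhydride.
  CH(CH=CH2): pendant –CH=CH2: C=C double bond → alkene.
  CH(CH=CH2): pendant –CH=CH2: C=C double bond → alkene.
  CH2NO2: –NO2 on carbon → nitro group.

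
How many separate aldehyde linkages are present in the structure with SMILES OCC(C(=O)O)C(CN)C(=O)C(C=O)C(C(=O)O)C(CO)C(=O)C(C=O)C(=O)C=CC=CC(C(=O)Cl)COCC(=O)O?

2

HO– on an sp³ carbon → alcohol.
pendant –COOH: carbonyl C bonded to C and –OH → carboxylic acid.
pendant –CH2NH2: N on sp³ C, no adjacent C=O → amine.
–C(=O)– with carbon on both sides → ketone.
pendant –CHO: carbonyl C bonded to C and H → aldehyde.
pendant –COOH: carbonyl C bonded to C and –OH → carboxylic acid.
pendant –CH2OH on an sp³ backbone C → alcohol.
–C(=O)– with carbon on both sides → ketone.
pendant –CHO: carbonyl C bonded to C and H → aldehyde.
–C(=O)– with carbon on both sides → ketone.
C=C double bond → alkene.
C=C double bond → alkene.
pendant –C(=O)X: carbonyl C bonded to C and halogen → acyl halide.
C–O–C with sp³ carbons on both sides and no adjacent C=O → ether.
–COOH: carbonyl C bonded to –OH and C → carboxylic acid (the –OH is not a separate alcohol).
Aldehyde appears at: CH(CHO), CH(CHO) → 2.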